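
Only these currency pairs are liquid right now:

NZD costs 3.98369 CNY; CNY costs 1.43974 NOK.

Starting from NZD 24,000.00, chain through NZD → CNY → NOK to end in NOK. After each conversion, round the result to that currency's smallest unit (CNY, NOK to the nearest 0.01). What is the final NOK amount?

NZD 24,000.00 × 3.98369 = CNY 95,608.56
CNY 95,608.56 × 1.43974 = NOK 137,651.47

NOK 137,651.47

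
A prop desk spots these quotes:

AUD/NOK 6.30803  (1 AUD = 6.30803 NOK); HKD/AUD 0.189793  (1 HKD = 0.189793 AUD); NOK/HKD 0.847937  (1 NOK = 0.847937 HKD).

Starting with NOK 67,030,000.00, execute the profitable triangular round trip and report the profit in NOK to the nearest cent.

Profit: NOK 1,016,649.53

Profitable loop is NOK → HKD → AUD → NOK:
NOK 67,030,000.00 × 0.847937 = HKD 56,837,217.11
HKD 56,837,217.11 × 0.189793 = AUD 10,787,305.95
AUD 10,787,305.95 × 6.30803 = NOK 68,046,649.53
Profit = NOK 68,046,649.53 − NOK 67,030,000.00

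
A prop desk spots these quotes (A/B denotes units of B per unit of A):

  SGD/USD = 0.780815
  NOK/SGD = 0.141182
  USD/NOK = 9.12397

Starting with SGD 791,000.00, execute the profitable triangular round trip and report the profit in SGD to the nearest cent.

Profitable loop is SGD → USD → NOK → SGD:
SGD 791,000.00 × 0.780815 = USD 617,624.67
USD 617,624.67 × 9.12397 = NOK 5,635,188.91
NOK 5,635,188.91 × 0.141182 = SGD 795,587.24
Profit = SGD 795,587.24 − SGD 791,000.00

Profit: SGD 4,587.24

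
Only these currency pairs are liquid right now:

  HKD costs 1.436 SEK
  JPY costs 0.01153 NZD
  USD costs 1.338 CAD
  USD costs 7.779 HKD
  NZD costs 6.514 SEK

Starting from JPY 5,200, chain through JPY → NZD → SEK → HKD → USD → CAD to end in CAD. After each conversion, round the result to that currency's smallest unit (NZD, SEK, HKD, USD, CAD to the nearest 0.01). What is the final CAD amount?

JPY 5,200 × 0.01153 = NZD 59.96
NZD 59.96 × 6.514 = SEK 390.58
SEK 390.58 ÷ 1.436 = HKD 271.99
HKD 271.99 ÷ 7.779 = USD 34.96
USD 34.96 × 1.338 = CAD 46.78

CAD 46.78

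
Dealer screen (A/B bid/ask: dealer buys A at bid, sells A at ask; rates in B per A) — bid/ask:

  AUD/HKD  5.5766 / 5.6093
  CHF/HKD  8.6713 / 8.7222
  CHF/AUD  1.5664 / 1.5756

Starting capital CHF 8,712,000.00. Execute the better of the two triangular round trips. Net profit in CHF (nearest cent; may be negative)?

Best loop CHF → AUD → HKD → CHF:
CHF 8,712,000.00 × 1.5664 (sell CHF at bid) = AUD 13,646,476.80
AUD 13,646,476.80 × 5.5766 (sell AUD at bid) = HKD 76,100,942.52
HKD 76,100,942.52 ÷ 8.7222 (buy CHF at ask) = CHF 8,724,971.05

Net profit: CHF 12,971.05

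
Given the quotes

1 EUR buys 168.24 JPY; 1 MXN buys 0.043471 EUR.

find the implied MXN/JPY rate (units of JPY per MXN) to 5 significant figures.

1 MXN × 0.043471 = 0.043471 EUR
0.043471 EUR × 168.24 = 7.31356 JPY

MXN/JPY = 7.3136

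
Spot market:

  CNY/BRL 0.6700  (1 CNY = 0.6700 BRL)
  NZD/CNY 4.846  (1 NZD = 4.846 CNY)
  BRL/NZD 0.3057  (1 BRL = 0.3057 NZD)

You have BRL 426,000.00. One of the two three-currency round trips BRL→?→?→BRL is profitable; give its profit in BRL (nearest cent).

Profitable loop is BRL → CNY → NZD → BRL:
BRL 426,000.00 ÷ 0.6700 = CNY 635,820.90
CNY 635,820.90 ÷ 4.846 = NZD 131,205.30
NZD 131,205.30 ÷ 0.3057 = BRL 429,196.28
Profit = BRL 429,196.28 − BRL 426,000.00

Profit: BRL 3,196.28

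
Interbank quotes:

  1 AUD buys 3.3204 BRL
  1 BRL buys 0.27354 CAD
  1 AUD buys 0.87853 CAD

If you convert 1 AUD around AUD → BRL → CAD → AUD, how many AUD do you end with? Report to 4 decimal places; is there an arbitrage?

1.0338 (arbitrage exists)

Around AUD → BRL → CAD → AUD: 1 × 3.3204 × 0.27354 ÷ 0.87853 = 1.033843
Product > 1; profitable direction is AUD → BRL → CAD → AUD.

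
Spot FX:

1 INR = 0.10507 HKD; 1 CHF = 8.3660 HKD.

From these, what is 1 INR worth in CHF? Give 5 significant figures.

1 INR × 0.10507 = 0.10507 HKD
0.10507 HKD ÷ 8.3660 = 0.0125592 CHF

INR/CHF = 0.012559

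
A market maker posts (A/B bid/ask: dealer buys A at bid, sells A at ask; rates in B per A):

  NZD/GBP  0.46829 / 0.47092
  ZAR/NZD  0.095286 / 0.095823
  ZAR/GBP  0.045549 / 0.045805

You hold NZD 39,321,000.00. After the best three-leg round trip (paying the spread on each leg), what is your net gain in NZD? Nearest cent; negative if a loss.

Best loop NZD → ZAR → GBP → NZD:
NZD 39,321,000.00 ÷ 0.095823 (buy ZAR at ask) = ZAR 410,350,333.43
ZAR 410,350,333.43 × 0.045549 (sell ZAR at bid) = GBP 18,691,047.34
GBP 18,691,047.34 ÷ 0.47092 (buy NZD at ask) = NZD 39,690,493.79

Net profit: NZD 369,493.79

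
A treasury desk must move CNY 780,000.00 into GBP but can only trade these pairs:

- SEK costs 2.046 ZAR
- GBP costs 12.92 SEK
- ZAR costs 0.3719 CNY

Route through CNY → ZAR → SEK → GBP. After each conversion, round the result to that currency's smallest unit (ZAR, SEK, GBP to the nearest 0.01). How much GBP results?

GBP 79,341.48

CNY 780,000.00 ÷ 0.3719 = ZAR 2,097,337.99
ZAR 2,097,337.99 ÷ 2.046 = SEK 1,025,091.88
SEK 1,025,091.88 ÷ 12.92 = GBP 79,341.48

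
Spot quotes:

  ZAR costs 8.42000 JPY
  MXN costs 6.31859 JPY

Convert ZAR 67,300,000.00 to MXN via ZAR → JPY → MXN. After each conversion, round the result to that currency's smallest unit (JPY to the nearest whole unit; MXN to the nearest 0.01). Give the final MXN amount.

ZAR 67,300,000.00 × 8.42000 = JPY 566,666,000
JPY 566,666,000 ÷ 6.31859 = MXN 89,682,350.02

MXN 89,682,350.02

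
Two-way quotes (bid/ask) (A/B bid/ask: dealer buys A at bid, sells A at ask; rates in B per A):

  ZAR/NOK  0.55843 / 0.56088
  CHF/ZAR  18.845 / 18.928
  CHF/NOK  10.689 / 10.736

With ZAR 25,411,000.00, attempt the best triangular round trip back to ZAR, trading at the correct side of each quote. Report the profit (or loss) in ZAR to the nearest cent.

Best loop ZAR → CHF → NOK → ZAR:
ZAR 25,411,000.00 ÷ 18.928 (buy CHF at ask) = CHF 1,342,508.45
CHF 1,342,508.45 × 10.689 (sell CHF at bid) = NOK 14,350,072.86
NOK 14,350,072.86 ÷ 0.56088 (buy ZAR at ask) = ZAR 25,584,925.22

Net profit: ZAR 173,925.22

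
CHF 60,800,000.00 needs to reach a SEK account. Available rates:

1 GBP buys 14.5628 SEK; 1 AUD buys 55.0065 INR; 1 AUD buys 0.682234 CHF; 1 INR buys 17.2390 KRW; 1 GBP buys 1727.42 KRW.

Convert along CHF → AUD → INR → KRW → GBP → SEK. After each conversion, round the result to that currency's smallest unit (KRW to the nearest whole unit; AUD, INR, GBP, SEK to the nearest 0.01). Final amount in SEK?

SEK 712,431,713.31

CHF 60,800,000.00 ÷ 0.682234 = AUD 89,118,982.64
AUD 89,118,982.64 × 55.0065 = INR 4,902,123,318.59
INR 4,902,123,318.59 × 17.2390 = KRW 84,507,703,889
KRW 84,507,703,889 ÷ 1727.42 = GBP 48,921,341.59
GBP 48,921,341.59 × 14.5628 = SEK 712,431,713.31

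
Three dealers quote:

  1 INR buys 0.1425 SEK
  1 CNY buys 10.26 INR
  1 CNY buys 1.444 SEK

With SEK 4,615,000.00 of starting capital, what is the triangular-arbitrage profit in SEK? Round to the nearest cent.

Profitable loop is SEK → CNY → INR → SEK:
SEK 4,615,000.00 ÷ 1.444 = CNY 3,195,983.38
CNY 3,195,983.38 × 10.26 = INR 32,790,789.47
INR 32,790,789.47 × 0.1425 = SEK 4,672,687.50
Profit = SEK 4,672,687.50 − SEK 4,615,000.00

Profit: SEK 57,687.50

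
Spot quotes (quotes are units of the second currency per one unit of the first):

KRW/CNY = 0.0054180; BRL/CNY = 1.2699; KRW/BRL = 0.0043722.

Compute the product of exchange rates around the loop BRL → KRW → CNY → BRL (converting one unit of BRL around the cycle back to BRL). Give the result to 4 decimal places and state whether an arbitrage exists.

Around BRL → KRW → CNY → BRL: 1 ÷ 0.0043722 × 0.0054180 ÷ 1.2699 = 0.975819
Product < 1; profitable direction is BRL → CNY → KRW → BRL.

0.9758 (arbitrage exists)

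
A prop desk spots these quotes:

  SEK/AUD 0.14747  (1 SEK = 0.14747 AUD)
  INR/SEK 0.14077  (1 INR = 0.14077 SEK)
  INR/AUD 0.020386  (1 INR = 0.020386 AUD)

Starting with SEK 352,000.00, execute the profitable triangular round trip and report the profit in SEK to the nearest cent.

Profitable loop is SEK → AUD → INR → SEK:
SEK 352,000.00 × 0.14747 = AUD 51,909.44
AUD 51,909.44 ÷ 0.020386 = INR 2,546,327.87
INR 2,546,327.87 × 0.14077 = SEK 358,446.57
Profit = SEK 358,446.57 − SEK 352,000.00

Profit: SEK 6,446.57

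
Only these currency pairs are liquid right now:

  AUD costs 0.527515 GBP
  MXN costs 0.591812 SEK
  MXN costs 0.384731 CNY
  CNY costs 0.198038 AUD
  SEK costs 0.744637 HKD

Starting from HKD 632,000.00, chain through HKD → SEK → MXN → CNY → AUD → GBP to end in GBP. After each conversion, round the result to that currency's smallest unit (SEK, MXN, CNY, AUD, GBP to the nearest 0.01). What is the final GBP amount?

GBP 57,640.70

HKD 632,000.00 ÷ 0.744637 = SEK 848,735.69
SEK 848,735.69 ÷ 0.591812 = MXN 1,434,130.59
MXN 1,434,130.59 × 0.384731 = CNY 551,754.50
CNY 551,754.50 × 0.198038 = AUD 109,268.36
AUD 109,268.36 × 0.527515 = GBP 57,640.70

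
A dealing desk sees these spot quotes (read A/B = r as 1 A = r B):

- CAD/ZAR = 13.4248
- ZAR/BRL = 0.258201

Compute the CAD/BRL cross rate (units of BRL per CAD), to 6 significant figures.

CAD/BRL = 3.46630

1 CAD × 13.4248 = 13.4248 ZAR
13.4248 ZAR × 0.258201 = 3.4663 BRL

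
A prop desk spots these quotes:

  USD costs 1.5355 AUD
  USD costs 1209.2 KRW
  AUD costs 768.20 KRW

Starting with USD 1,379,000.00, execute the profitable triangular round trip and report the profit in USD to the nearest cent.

Profitable loop is USD → KRW → AUD → USD:
USD 1,379,000.00 × 1209.2 = KRW 1,667,486,800
KRW 1,667,486,800 ÷ 768.20 = AUD 2,170,641.50
AUD 2,170,641.50 ÷ 1.5355 = USD 1,413,638.23
Profit = USD 1,413,638.23 − USD 1,379,000.00

Profit: USD 34,638.23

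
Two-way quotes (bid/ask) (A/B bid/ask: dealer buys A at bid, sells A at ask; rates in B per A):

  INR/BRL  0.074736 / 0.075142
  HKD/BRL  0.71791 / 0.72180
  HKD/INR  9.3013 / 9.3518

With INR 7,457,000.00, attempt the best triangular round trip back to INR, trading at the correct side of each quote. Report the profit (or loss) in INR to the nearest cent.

Net profit: INR 161,266.93

Best loop INR → HKD → BRL → INR:
INR 7,457,000.00 ÷ 9.3518 (buy HKD at ask) = HKD 797,386.60
HKD 797,386.60 × 0.71791 (sell HKD at bid) = BRL 572,451.81
BRL 572,451.81 ÷ 0.075142 (buy INR at ask) = INR 7,618,266.93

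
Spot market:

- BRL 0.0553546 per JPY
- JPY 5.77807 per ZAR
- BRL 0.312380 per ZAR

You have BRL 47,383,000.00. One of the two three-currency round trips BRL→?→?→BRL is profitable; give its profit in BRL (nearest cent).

Profit: BRL 1,131,979.18

Profitable loop is BRL → ZAR → JPY → BRL:
BRL 47,383,000.00 ÷ 0.312380 = ZAR 151,683,846.60
ZAR 151,683,846.60 × 5.77807 = JPY 876,439,884
JPY 876,439,884 × 0.0553546 = BRL 48,514,979.18
Profit = BRL 48,514,979.18 − BRL 47,383,000.00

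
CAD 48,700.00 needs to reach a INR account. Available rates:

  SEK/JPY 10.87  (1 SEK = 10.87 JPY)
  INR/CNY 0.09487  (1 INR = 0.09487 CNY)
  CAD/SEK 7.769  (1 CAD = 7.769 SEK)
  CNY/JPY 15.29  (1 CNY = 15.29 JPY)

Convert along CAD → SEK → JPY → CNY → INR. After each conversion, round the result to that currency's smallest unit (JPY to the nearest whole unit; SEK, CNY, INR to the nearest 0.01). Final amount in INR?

INR 2,835,223.25

CAD 48,700.00 × 7.769 = SEK 378,350.30
SEK 378,350.30 × 10.87 = JPY 4,112,668
JPY 4,112,668 ÷ 15.29 = CNY 268,977.63
CNY 268,977.63 ÷ 0.09487 = INR 2,835,223.25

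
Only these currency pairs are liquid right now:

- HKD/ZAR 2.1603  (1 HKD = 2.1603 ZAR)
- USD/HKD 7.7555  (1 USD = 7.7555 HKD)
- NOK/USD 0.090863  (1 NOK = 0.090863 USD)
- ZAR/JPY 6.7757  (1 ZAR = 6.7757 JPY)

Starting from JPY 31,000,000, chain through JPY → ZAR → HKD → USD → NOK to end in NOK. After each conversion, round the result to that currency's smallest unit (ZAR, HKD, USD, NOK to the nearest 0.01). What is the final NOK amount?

JPY 31,000,000 ÷ 6.7757 = ZAR 4,575,173.04
ZAR 4,575,173.04 ÷ 2.1603 = HKD 2,117,841.52
HKD 2,117,841.52 ÷ 7.7555 = USD 273,076.08
USD 273,076.08 ÷ 0.090863 = NOK 3,005,360.60

NOK 3,005,360.60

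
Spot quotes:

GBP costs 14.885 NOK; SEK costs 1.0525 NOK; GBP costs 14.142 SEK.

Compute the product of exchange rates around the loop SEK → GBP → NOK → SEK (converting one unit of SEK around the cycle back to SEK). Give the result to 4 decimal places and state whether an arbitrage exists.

Around SEK → GBP → NOK → SEK: 1 ÷ 14.142 × 14.885 ÷ 1.0525 = 1.000037
Product ≈ 1 (deviation 0.004%, within rounding noise).

1.0000 (no arbitrage)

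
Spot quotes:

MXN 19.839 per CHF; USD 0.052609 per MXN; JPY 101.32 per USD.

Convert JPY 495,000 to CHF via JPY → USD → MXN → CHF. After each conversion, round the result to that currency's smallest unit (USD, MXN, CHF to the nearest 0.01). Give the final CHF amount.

CHF 4,680.91

JPY 495,000 ÷ 101.32 = USD 4,885.51
USD 4,885.51 ÷ 0.052609 = MXN 92,864.53
MXN 92,864.53 ÷ 19.839 = CHF 4,680.91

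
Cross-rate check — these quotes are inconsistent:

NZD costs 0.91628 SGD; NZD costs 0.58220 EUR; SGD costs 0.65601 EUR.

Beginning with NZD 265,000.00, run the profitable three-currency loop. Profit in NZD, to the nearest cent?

Profit: NZD 8,597.64

Profitable loop is NZD → SGD → EUR → NZD:
NZD 265,000.00 × 0.91628 = SGD 242,814.20
SGD 242,814.20 × 0.65601 = EUR 159,288.54
EUR 159,288.54 ÷ 0.58220 = NZD 273,597.64
Profit = NZD 273,597.64 − NZD 265,000.00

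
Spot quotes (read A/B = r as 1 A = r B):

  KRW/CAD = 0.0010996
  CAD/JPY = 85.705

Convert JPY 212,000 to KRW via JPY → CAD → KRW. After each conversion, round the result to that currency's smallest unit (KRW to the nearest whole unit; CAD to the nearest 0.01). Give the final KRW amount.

KRW 2,249,545

JPY 212,000 ÷ 85.705 = CAD 2,473.60
CAD 2,473.60 ÷ 0.0010996 = KRW 2,249,545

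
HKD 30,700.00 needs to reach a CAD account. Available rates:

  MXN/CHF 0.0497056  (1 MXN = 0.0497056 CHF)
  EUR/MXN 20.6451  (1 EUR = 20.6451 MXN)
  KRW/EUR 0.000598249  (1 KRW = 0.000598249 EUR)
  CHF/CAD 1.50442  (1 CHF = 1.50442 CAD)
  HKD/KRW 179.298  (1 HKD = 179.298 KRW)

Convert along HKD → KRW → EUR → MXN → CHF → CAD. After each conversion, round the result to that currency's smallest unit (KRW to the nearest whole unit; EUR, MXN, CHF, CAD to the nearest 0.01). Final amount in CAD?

CAD 5,083.78

HKD 30,700.00 × 179.298 = KRW 5,504,449
KRW 5,504,449 × 0.000598249 = EUR 3,293.03
EUR 3,293.03 × 20.6451 = MXN 67,984.93
MXN 67,984.93 × 0.0497056 = CHF 3,379.23
CHF 3,379.23 × 1.50442 = CAD 5,083.78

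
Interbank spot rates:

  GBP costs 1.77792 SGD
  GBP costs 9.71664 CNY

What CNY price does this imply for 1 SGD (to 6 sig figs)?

1 SGD ÷ 1.77792 = 0.562455 GBP
0.562455 GBP × 9.71664 = 5.46517 CNY

SGD/CNY = 5.46517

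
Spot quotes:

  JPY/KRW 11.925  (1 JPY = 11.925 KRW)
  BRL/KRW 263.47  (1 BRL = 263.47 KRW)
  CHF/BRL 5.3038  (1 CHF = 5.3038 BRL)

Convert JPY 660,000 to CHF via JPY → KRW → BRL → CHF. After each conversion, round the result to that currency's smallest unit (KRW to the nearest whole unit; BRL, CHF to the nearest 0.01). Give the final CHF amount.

JPY 660,000 × 11.925 = KRW 7,870,500
KRW 7,870,500 ÷ 263.47 = BRL 29,872.47
BRL 29,872.47 ÷ 5.3038 = CHF 5,632.28

CHF 5,632.28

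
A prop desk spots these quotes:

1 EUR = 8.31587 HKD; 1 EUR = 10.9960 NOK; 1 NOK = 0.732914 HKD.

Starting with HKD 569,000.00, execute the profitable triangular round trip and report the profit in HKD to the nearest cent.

Profitable loop is HKD → NOK → EUR → HKD:
HKD 569,000.00 ÷ 0.732914 = NOK 776,353.02
NOK 776,353.02 ÷ 10.9960 = EUR 70,603.22
EUR 70,603.22 × 8.31587 = HKD 587,127.21
Profit = HKD 587,127.21 − HKD 569,000.00

Profit: HKD 18,127.21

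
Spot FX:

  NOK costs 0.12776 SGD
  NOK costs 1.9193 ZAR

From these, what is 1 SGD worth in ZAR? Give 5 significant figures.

1 SGD ÷ 0.12776 = 7.82718 NOK
7.82718 NOK × 1.9193 = 15.0227 ZAR

SGD/ZAR = 15.023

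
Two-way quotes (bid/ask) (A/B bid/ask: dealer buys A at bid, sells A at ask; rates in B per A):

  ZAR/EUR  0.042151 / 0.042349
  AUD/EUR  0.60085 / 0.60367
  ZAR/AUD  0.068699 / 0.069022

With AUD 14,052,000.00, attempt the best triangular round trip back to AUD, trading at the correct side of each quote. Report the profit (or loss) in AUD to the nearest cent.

Net profit: AUD 163,393.65

Best loop AUD → ZAR → EUR → AUD:
AUD 14,052,000.00 ÷ 0.069022 (buy ZAR at ask) = ZAR 203,587,262.03
ZAR 203,587,262.03 × 0.042151 (sell ZAR at bid) = EUR 8,581,406.68
EUR 8,581,406.68 ÷ 0.60367 (buy AUD at ask) = AUD 14,215,393.65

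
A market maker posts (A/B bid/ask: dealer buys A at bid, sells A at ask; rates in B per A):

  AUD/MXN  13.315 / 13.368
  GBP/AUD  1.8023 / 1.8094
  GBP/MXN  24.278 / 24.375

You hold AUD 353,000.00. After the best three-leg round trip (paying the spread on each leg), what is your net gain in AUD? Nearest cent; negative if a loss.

Best loop AUD → GBP → MXN → AUD:
AUD 353,000.00 ÷ 1.8094 (buy GBP at ask) = GBP 195,092.30
GBP 195,092.30 × 24.278 (sell GBP at bid) = MXN 4,736,450.76
MXN 4,736,450.76 ÷ 13.368 (buy AUD at ask) = AUD 354,312.59

Net profit: AUD 1,312.59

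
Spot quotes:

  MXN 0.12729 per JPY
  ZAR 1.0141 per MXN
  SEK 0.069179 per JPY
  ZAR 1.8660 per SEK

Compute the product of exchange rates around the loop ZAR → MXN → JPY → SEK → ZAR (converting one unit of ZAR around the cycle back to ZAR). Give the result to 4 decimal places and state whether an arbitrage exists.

1.0000 (no arbitrage)

Around ZAR → MXN → JPY → SEK → ZAR: 1 ÷ 1.0141 ÷ 0.12729 × 0.069179 × 1.8660 = 1.000025
Product ≈ 1 (deviation 0.002%, within rounding noise).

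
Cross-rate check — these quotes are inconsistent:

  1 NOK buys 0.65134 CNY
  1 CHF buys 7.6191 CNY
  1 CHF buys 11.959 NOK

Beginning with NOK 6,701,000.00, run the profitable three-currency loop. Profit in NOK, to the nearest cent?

Profitable loop is NOK → CNY → CHF → NOK:
NOK 6,701,000.00 × 0.65134 = CNY 4,364,629.34
CNY 4,364,629.34 ÷ 7.6191 = CHF 572,853.66
CHF 572,853.66 × 11.959 = NOK 6,850,756.95
Profit = NOK 6,850,756.95 − NOK 6,701,000.00

Profit: NOK 149,756.95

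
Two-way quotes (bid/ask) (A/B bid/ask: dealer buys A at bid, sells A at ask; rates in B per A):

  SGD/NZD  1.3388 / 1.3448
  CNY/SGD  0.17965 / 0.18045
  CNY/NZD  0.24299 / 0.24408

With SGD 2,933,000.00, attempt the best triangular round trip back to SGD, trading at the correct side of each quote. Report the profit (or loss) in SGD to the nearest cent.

Best loop SGD → CNY → NZD → SGD:
SGD 2,933,000.00 ÷ 0.18045 (buy CNY at ask) = CNY 16,253,809.92
CNY 16,253,809.92 × 0.24299 (sell CNY at bid) = NZD 3,949,513.27
NZD 3,949,513.27 ÷ 1.3448 (buy SGD at ask) = SGD 2,936,877.81

Net profit: SGD 3,877.81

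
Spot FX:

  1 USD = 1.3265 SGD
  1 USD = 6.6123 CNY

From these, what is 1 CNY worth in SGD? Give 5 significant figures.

CNY/SGD = 0.20061

1 CNY ÷ 6.6123 = 0.151233 USD
0.151233 USD × 1.3265 = 0.200611 SGD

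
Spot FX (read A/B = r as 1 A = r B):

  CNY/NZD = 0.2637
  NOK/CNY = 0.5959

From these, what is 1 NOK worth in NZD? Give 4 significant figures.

1 NOK × 0.5959 = 0.5959 CNY
0.5959 CNY × 0.2637 = 0.157139 NZD

NOK/NZD = 0.1571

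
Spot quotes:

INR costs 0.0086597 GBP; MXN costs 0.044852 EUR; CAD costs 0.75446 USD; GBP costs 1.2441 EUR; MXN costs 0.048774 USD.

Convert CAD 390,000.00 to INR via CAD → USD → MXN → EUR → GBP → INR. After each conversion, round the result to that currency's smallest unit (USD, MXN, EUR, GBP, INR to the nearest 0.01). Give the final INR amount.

INR 25,115,170.27

CAD 390,000.00 × 0.75446 = USD 294,239.40
USD 294,239.40 ÷ 0.048774 = MXN 6,032,710.05
MXN 6,032,710.05 × 0.044852 = EUR 270,579.11
EUR 270,579.11 ÷ 1.2441 = GBP 217,489.84
GBP 217,489.84 ÷ 0.0086597 = INR 25,115,170.27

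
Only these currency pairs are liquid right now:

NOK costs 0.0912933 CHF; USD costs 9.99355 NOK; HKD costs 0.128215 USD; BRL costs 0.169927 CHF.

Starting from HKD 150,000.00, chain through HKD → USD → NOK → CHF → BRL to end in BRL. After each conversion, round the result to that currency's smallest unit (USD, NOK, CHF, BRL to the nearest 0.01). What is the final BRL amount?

HKD 150,000.00 × 0.128215 = USD 19,232.25
USD 19,232.25 × 9.99355 = NOK 192,198.45
NOK 192,198.45 × 0.0912933 = CHF 17,546.43
CHF 17,546.43 ÷ 0.169927 = BRL 103,258.63

BRL 103,258.63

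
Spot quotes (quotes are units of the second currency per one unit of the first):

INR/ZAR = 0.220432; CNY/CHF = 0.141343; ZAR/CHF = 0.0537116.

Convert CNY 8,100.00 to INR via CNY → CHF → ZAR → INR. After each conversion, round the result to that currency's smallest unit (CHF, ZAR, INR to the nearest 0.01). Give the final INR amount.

INR 96,697.94

CNY 8,100.00 × 0.141343 = CHF 1,144.88
CHF 1,144.88 ÷ 0.0537116 = ZAR 21,315.32
ZAR 21,315.32 ÷ 0.220432 = INR 96,697.94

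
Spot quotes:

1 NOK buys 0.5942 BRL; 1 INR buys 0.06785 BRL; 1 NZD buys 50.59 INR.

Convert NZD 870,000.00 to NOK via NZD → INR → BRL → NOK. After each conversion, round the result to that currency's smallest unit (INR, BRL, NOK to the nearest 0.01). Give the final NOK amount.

NZD 870,000.00 × 50.59 = INR 44,013,300.00
INR 44,013,300.00 × 0.06785 = BRL 2,986,302.40
BRL 2,986,302.40 ÷ 0.5942 = NOK 5,025,752.95

NOK 5,025,752.95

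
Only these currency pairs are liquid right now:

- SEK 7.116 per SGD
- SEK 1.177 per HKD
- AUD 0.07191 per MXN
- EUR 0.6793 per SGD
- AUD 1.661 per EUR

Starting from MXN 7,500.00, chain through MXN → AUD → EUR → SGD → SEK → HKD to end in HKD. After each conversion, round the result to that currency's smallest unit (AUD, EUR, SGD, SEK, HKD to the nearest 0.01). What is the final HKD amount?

HKD 2,889.87

MXN 7,500.00 × 0.07191 = AUD 539.33
AUD 539.33 ÷ 1.661 = EUR 324.70
EUR 324.70 ÷ 0.6793 = SGD 477.99
SGD 477.99 × 7.116 = SEK 3,401.38
SEK 3,401.38 ÷ 1.177 = HKD 2,889.87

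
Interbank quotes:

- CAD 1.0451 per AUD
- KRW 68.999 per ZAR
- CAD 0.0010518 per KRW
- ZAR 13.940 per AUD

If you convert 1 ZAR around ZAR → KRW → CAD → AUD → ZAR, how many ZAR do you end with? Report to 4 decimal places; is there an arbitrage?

0.9680 (arbitrage exists)

Around ZAR → KRW → CAD → AUD → ZAR: 1 × 68.999 × 0.0010518 ÷ 1.0451 × 13.940 = 0.968012
Product < 1; profitable direction is ZAR → AUD → CAD → KRW → ZAR.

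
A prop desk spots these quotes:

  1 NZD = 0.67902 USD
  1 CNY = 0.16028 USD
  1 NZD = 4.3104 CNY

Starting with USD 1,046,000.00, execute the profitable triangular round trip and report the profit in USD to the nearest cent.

Profit: USD 18,255.80

Profitable loop is USD → NZD → CNY → USD:
USD 1,046,000.00 ÷ 0.67902 = NZD 1,540,455.36
NZD 1,540,455.36 × 4.3104 = CNY 6,639,978.79
CNY 6,639,978.79 × 0.16028 = USD 1,064,255.80
Profit = USD 1,064,255.80 − USD 1,046,000.00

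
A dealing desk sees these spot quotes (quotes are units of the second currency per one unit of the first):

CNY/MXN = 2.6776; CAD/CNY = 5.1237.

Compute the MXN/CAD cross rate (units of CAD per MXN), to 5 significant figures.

1 MXN ÷ 2.6776 = 0.373469 CNY
0.373469 CNY ÷ 5.1237 = 0.0728904 CAD

MXN/CAD = 0.072890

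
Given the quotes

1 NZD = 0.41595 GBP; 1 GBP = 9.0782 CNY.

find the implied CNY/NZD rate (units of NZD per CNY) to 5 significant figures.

CNY/NZD = 0.26483

1 CNY ÷ 9.0782 = 0.110154 GBP
0.110154 GBP ÷ 0.41595 = 0.264825 NZD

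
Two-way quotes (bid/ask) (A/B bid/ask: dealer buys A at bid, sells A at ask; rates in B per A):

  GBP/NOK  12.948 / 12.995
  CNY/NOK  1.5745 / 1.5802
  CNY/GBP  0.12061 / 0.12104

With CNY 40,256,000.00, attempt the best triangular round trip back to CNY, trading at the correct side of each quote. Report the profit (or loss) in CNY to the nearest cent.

Net profit: CNY 40,570.42

Best loop CNY → NOK → GBP → CNY:
CNY 40,256,000.00 × 1.5745 (sell CNY at bid) = NOK 63,383,072.00
NOK 63,383,072.00 ÷ 12.995 (buy GBP at ask) = GBP 4,877,496.88
GBP 4,877,496.88 ÷ 0.12104 (buy CNY at ask) = CNY 40,296,570.42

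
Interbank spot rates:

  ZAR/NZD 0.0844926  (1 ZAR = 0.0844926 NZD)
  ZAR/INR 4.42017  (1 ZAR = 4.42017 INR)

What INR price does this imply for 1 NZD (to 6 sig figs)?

1 NZD ÷ 0.0844926 = 11.8354 ZAR
11.8354 ZAR × 4.42017 = 52.3143 INR

NZD/INR = 52.3143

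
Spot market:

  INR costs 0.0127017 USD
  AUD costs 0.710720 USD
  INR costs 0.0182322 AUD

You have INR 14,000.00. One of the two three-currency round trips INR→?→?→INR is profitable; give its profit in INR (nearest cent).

Profit: INR 282.49

Profitable loop is INR → AUD → USD → INR:
INR 14,000.00 × 0.0182322 = AUD 255.25
AUD 255.25 × 0.710720 = USD 181.41
USD 181.41 ÷ 0.0127017 = INR 14,282.49
Profit = INR 14,282.49 − INR 14,000.00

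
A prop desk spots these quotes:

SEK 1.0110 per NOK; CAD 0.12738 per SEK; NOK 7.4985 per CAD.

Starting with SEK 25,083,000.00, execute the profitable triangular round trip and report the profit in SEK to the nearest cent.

Profit: SEK 891,828.11

Profitable loop is SEK → NOK → CAD → SEK:
SEK 25,083,000.00 ÷ 1.0110 = NOK 24,810,089.02
NOK 24,810,089.02 ÷ 7.4985 = CAD 3,308,673.60
CAD 3,308,673.60 ÷ 0.12738 = SEK 25,974,828.11
Profit = SEK 25,974,828.11 − SEK 25,083,000.00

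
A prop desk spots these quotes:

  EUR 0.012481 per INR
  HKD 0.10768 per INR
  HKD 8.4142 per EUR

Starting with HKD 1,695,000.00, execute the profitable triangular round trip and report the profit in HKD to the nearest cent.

Profit: HKD 42,971.04

Profitable loop is HKD → EUR → INR → HKD:
HKD 1,695,000.00 ÷ 8.4142 = EUR 201,445.18
EUR 201,445.18 ÷ 0.012481 = INR 16,140,147.10
INR 16,140,147.10 × 0.10768 = HKD 1,737,971.04
Profit = HKD 1,737,971.04 − HKD 1,695,000.00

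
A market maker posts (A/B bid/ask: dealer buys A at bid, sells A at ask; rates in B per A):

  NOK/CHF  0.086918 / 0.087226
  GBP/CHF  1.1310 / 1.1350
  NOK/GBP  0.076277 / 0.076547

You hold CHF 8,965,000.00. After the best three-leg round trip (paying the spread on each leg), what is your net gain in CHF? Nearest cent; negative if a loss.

Net profit: CHF 3,833.92

Best loop CHF → GBP → NOK → CHF:
CHF 8,965,000.00 ÷ 1.1350 (buy GBP at ask) = GBP 7,898,678.41
GBP 7,898,678.41 ÷ 0.076547 (buy NOK at ask) = NOK 103,187,302.10
NOK 103,187,302.10 × 0.086918 (sell NOK at bid) = CHF 8,968,833.92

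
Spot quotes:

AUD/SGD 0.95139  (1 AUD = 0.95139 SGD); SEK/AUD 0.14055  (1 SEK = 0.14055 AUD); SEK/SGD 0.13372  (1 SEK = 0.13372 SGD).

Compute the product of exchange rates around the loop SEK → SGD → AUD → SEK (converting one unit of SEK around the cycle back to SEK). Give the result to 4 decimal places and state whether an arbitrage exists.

Around SEK → SGD → AUD → SEK: 1 × 0.13372 ÷ 0.95139 ÷ 0.14055 = 1.000016
Product ≈ 1 (deviation 0.002%, within rounding noise).

1.0000 (no arbitrage)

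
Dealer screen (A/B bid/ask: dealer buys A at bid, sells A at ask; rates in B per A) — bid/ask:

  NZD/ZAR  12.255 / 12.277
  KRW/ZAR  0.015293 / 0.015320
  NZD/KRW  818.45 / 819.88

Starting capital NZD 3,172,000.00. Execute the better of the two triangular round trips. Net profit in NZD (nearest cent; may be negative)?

Best loop NZD → KRW → ZAR → NZD:
NZD 3,172,000.00 × 818.45 (sell NZD at bid) = KRW 2,596,123,400
KRW 2,596,123,400 × 0.015293 (sell KRW at bid) = ZAR 39,702,515.16
ZAR 39,702,515.16 ÷ 12.277 (buy NZD at ask) = NZD 3,233,893.88

Net profit: NZD 61,893.88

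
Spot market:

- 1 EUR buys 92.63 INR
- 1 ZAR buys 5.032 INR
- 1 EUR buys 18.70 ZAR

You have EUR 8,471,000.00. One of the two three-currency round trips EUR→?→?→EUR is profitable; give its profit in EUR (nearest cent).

Profit: EUR 134,284.97

Profitable loop is EUR → ZAR → INR → EUR:
EUR 8,471,000.00 × 18.70 = ZAR 158,407,700.00
ZAR 158,407,700.00 × 5.032 = INR 797,107,546.40
INR 797,107,546.40 ÷ 92.63 = EUR 8,605,284.97
Profit = EUR 8,605,284.97 − EUR 8,471,000.00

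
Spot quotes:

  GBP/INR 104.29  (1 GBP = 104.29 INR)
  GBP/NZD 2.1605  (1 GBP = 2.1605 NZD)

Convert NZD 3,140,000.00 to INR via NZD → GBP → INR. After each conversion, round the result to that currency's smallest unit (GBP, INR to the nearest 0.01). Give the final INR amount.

NZD 3,140,000.00 ÷ 2.1605 = GBP 1,453,367.28
GBP 1,453,367.28 × 104.29 = INR 151,571,673.63

INR 151,571,673.63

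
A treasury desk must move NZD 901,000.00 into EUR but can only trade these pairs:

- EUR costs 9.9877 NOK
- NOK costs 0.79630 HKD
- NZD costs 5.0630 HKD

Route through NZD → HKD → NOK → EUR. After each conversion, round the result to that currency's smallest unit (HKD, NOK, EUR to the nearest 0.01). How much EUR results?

EUR 573,575.40

NZD 901,000.00 × 5.0630 = HKD 4,561,763.00
HKD 4,561,763.00 ÷ 0.79630 = NOK 5,728,698.98
NOK 5,728,698.98 ÷ 9.9877 = EUR 573,575.40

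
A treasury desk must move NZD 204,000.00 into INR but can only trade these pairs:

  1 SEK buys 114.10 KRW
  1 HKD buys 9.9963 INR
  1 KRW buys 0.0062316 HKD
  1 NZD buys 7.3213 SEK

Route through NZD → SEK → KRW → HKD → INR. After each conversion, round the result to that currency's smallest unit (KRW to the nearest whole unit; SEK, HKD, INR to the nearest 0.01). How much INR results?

INR 10,615,558.89

NZD 204,000.00 × 7.3213 = SEK 1,493,545.20
SEK 1,493,545.20 × 114.10 = KRW 170,413,507
KRW 170,413,507 × 0.0062316 = HKD 1,061,948.81
HKD 1,061,948.81 × 9.9963 = INR 10,615,558.89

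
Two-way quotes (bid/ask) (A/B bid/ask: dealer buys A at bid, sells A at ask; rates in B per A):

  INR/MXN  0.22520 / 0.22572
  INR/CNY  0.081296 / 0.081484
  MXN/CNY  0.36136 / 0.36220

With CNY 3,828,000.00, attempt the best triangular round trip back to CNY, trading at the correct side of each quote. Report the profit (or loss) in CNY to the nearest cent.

Net result: CNY -4,966.95 (no profitable arbitrage after spreads)

Best loop CNY → INR → MXN → CNY:
CNY 3,828,000.00 ÷ 0.081484 (buy INR at ask) = INR 46,978,547.94
INR 46,978,547.94 × 0.22520 (sell INR at bid) = MXN 10,579,569.00
MXN 10,579,569.00 × 0.36136 (sell MXN at bid) = CNY 3,823,033.05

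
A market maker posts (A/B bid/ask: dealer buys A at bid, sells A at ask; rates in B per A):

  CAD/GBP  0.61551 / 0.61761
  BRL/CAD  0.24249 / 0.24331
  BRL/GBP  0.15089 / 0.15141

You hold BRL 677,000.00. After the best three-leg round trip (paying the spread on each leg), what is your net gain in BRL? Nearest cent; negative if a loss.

Best loop BRL → GBP → CAD → BRL:
BRL 677,000.00 × 0.15089 (sell BRL at bid) = GBP 102,152.53
GBP 102,152.53 ÷ 0.61761 (buy CAD at ask) = CAD 165,399.73
CAD 165,399.73 ÷ 0.24331 (buy BRL at ask) = BRL 679,790.12

Net profit: BRL 2,790.12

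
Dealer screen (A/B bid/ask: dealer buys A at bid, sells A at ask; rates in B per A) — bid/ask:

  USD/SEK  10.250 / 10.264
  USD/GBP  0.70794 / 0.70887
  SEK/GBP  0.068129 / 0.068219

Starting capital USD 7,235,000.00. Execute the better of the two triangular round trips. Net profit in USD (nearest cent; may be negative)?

Best loop USD → GBP → SEK → USD:
USD 7,235,000.00 × 0.70794 (sell USD at bid) = GBP 5,121,945.90
GBP 5,121,945.90 ÷ 0.068219 (buy SEK at ask) = SEK 75,080,929.07
SEK 75,080,929.07 ÷ 10.264 (buy USD at ask) = USD 7,314,977.50

Net profit: USD 79,977.50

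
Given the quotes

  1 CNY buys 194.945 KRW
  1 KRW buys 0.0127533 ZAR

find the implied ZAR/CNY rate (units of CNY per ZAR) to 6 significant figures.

ZAR/CNY = 0.402222

1 ZAR ÷ 0.0127533 = 78.4111 KRW
78.4111 KRW ÷ 194.945 = 0.402222 CNY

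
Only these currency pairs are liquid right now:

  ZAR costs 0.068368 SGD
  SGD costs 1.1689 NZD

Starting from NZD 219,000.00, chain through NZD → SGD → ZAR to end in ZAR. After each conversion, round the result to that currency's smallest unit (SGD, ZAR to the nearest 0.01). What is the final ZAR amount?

ZAR 2,740,399.46

NZD 219,000.00 ÷ 1.1689 = SGD 187,355.63
SGD 187,355.63 ÷ 0.068368 = ZAR 2,740,399.46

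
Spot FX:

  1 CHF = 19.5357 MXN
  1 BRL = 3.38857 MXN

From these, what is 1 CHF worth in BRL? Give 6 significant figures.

1 CHF × 19.5357 = 19.5357 MXN
19.5357 MXN ÷ 3.38857 = 5.76518 BRL

CHF/BRL = 5.76518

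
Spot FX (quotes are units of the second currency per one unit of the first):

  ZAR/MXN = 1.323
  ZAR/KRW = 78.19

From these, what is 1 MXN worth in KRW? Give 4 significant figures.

MXN/KRW = 59.10

1 MXN ÷ 1.323 = 0.755858 ZAR
0.755858 ZAR × 78.19 = 59.1005 KRW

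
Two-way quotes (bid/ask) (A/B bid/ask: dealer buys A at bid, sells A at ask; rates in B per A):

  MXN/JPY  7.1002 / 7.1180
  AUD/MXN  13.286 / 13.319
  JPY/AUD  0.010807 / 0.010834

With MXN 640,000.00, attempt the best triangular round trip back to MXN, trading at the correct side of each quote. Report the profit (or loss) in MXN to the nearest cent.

Net profit: MXN 12,454.09

Best loop MXN → JPY → AUD → MXN:
MXN 640,000.00 × 7.1002 (sell MXN at bid) = JPY 4,544,128
JPY 4,544,128 × 0.010807 (sell JPY at bid) = AUD 49,108.39
AUD 49,108.39 × 13.286 (sell AUD at bid) = MXN 652,454.09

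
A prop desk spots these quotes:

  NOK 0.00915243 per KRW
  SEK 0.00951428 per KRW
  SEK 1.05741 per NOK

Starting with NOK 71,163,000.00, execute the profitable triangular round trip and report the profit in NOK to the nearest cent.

Profitable loop is NOK → SEK → KRW → NOK:
NOK 71,163,000.00 × 1.05741 = SEK 75,248,467.83
SEK 75,248,467.83 ÷ 0.00951428 = KRW 7,909,002,870
KRW 7,909,002,870 × 0.00915243 = NOK 72,386,595.14
Profit = NOK 72,386,595.14 − NOK 71,163,000.00

Profit: NOK 1,223,595.14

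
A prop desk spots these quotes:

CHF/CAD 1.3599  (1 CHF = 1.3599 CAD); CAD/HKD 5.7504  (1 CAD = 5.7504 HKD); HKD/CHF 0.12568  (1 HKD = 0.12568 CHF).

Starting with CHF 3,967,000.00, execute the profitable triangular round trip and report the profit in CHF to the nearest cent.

Profit: CHF 69,370.27

Profitable loop is CHF → HKD → CAD → CHF:
CHF 3,967,000.00 ÷ 0.12568 = HKD 31,564,290.26
HKD 31,564,290.26 ÷ 5.7504 = CAD 5,489,059.94
CAD 5,489,059.94 ÷ 1.3599 = CHF 4,036,370.27
Profit = CHF 4,036,370.27 − CHF 3,967,000.00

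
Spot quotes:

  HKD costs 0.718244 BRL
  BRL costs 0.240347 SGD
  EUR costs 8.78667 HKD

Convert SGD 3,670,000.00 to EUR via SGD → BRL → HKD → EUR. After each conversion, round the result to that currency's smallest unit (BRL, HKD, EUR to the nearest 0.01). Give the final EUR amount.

EUR 2,419,530.14

SGD 3,670,000.00 ÷ 0.240347 = BRL 15,269,589.39
BRL 15,269,589.39 ÷ 0.718244 = HKD 21,259,612.88
HKD 21,259,612.88 ÷ 8.78667 = EUR 2,419,530.14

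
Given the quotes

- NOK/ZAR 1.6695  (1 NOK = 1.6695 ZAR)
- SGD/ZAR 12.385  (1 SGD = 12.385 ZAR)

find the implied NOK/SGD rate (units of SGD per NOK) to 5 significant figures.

NOK/SGD = 0.13480

1 NOK × 1.6695 = 1.6695 ZAR
1.6695 ZAR ÷ 12.385 = 0.1348 SGD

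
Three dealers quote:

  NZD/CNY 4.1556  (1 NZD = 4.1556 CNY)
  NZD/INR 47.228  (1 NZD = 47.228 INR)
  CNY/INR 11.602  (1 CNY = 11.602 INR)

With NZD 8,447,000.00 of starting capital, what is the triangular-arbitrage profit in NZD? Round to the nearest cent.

Profit: NZD 176,221.43

Profitable loop is NZD → CNY → INR → NZD:
NZD 8,447,000.00 × 4.1556 = CNY 35,102,353.20
CNY 35,102,353.20 × 11.602 = INR 407,257,501.83
INR 407,257,501.83 ÷ 47.228 = NZD 8,623,221.43
Profit = NZD 8,623,221.43 − NZD 8,447,000.00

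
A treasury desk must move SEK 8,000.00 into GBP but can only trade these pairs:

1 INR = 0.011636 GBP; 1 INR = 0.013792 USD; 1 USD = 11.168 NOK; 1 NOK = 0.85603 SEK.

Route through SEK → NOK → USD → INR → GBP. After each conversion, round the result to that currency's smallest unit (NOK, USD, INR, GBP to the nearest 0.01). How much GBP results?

SEK 8,000.00 ÷ 0.85603 = NOK 9,345.47
NOK 9,345.47 ÷ 11.168 = USD 836.81
USD 836.81 ÷ 0.013792 = INR 60,673.58
INR 60,673.58 × 0.011636 = GBP 706.00

GBP 706.00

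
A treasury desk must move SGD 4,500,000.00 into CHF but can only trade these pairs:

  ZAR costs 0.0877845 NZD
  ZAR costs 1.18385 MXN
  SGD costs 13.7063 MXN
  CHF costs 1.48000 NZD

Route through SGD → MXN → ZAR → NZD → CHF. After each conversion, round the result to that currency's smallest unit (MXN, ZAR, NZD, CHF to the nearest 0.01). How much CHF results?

SGD 4,500,000.00 × 13.7063 = MXN 61,678,350.00
MXN 61,678,350.00 ÷ 1.18385 = ZAR 52,099,801.50
ZAR 52,099,801.50 × 0.0877845 = NZD 4,573,555.02
NZD 4,573,555.02 ÷ 1.48000 = CHF 3,090,239.88

CHF 3,090,239.88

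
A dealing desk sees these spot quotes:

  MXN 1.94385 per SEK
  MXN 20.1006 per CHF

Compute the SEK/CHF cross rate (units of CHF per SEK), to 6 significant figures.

1 SEK × 1.94385 = 1.94385 MXN
1.94385 MXN ÷ 20.1006 = 0.0967061 CHF

SEK/CHF = 0.0967061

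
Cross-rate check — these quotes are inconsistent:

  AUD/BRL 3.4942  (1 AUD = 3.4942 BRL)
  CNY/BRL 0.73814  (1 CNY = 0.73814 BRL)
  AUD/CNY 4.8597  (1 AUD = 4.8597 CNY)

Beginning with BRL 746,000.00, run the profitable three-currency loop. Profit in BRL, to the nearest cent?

Profitable loop is BRL → AUD → CNY → BRL:
BRL 746,000.00 ÷ 3.4942 = AUD 213,496.65
AUD 213,496.65 × 4.8597 = CNY 1,037,529.68
CNY 1,037,529.68 × 0.73814 = BRL 765,842.16
Profit = BRL 765,842.16 − BRL 746,000.00

Profit: BRL 19,842.16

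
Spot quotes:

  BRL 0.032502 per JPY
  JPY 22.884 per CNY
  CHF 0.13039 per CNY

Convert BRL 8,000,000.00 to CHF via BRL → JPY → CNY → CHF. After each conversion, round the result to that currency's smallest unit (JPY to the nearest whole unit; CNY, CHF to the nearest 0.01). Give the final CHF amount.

BRL 8,000,000.00 ÷ 0.032502 = JPY 246,138,699
JPY 246,138,699 ÷ 22.884 = CNY 10,755,929.86
CNY 10,755,929.86 × 0.13039 = CHF 1,402,465.69

CHF 1,402,465.69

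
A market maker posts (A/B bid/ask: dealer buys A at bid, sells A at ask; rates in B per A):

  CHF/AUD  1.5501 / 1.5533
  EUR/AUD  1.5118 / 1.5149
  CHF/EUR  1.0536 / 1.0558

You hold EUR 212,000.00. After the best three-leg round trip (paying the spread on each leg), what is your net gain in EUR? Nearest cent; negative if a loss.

Best loop EUR → AUD → CHF → EUR:
EUR 212,000.00 × 1.5118 (sell EUR at bid) = AUD 320,501.60
AUD 320,501.60 ÷ 1.5533 (buy CHF at ask) = CHF 206,335.93
CHF 206,335.93 × 1.0536 (sell CHF at bid) = EUR 217,395.54

Net profit: EUR 5,395.54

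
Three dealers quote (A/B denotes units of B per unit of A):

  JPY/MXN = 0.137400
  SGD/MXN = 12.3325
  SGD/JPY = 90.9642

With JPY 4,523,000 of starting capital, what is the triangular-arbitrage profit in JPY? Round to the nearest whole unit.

Profit: JPY 60,874

Profitable loop is JPY → MXN → SGD → JPY:
JPY 4,523,000 × 0.137400 = MXN 621,460.20
MXN 621,460.20 ÷ 12.3325 = SGD 50,392.07
SGD 50,392.07 × 90.9642 = JPY 4,583,874
Profit = JPY 4,583,874 − JPY 4,523,000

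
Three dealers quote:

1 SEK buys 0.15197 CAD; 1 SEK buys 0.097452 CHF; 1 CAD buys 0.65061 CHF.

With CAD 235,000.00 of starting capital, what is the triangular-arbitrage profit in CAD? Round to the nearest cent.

Profit: CAD 3,427.15

Profitable loop is CAD → CHF → SEK → CAD:
CAD 235,000.00 × 0.65061 = CHF 152,893.35
CHF 152,893.35 ÷ 0.097452 = SEK 1,568,909.31
SEK 1,568,909.31 × 0.15197 = CAD 238,427.15
Profit = CAD 238,427.15 − CAD 235,000.00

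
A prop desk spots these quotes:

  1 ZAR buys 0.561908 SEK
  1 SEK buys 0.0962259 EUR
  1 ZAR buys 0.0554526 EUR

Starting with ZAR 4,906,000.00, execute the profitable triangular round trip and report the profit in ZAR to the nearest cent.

Profitable loop is ZAR → EUR → SEK → ZAR:
ZAR 4,906,000.00 × 0.0554526 = EUR 272,050.46
EUR 272,050.46 ÷ 0.0962259 = SEK 2,827,206.14
SEK 2,827,206.14 ÷ 0.561908 = ZAR 5,031,439.56
Profit = ZAR 5,031,439.56 − ZAR 4,906,000.00

Profit: ZAR 125,439.56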